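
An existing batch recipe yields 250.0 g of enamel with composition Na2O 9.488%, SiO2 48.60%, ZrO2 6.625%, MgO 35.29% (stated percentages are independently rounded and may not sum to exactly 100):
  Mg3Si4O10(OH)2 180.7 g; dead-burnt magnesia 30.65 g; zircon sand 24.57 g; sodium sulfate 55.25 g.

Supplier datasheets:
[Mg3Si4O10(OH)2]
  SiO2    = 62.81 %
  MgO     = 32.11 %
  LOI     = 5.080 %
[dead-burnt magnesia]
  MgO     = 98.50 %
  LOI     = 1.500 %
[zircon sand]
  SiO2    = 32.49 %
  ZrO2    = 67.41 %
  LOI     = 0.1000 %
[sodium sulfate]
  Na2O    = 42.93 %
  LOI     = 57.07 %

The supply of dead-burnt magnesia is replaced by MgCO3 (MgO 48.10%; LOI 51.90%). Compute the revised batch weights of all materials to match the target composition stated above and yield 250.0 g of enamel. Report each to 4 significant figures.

Exact precision is carried throughout — the intermediate values are printed with 4-significant-figure rounding as written. Exactly one rounding is applied to each reported result — the derived quantities (ignition loss, totals, the four compositions, glass mass, the yield) are re-derived from the weighed amounts for 250.0 g of glass in full precision, as quoted within the problem or the answer.
Target masses of each oxide per 250.0 g enamel:
  Na2O: 9.488% × 250.0 = 23.72 g
  SiO2: 48.60% × 250.0 = 121.5 g
  ZrO2: 6.625% × 250.0 = 16.56 g
  MgO: 35.29% × 250.0 = 88.22 g
Checking each oxide sum given the weights on record, for the quoted basis mass (delivered sums recover each target exact up to rounding of places):
  Na2O: 55.25·0.4293 = 23.72 g (target 23.72 g)
  SiO2: 180.7·0.6281 + 24.57·0.3249 = 121.5 g (target 121.5 g)
  ZrO2: 24.57·0.6741 = 16.56 g (target 16.56 g)
  MgO: 180.7·0.3211 + 62.77·0.4810 = 88.22 g (target 88.22 g)
Glass-mass closure: total charge less LOI = 250.0 g (the targets, summed, come to 250.0 g; with the basis standing at 250.0 g — rounding explains the deltas).
Batch grand total — Σ batch = 323.3 g; Σ batch·LOI gives LOI loss = 73.31 g; as yield: glass ÷ batch → 77.32%.

Revised batch per 250.0 g enamel:
  Mg3Si4O10(OH)2: 180.7 g
  MgCO3: 62.77 g
  zircon sand: 24.57 g
  sodium sulfate: 55.25 g
Total batch = 323.3 g; LOI loss = 73.31 g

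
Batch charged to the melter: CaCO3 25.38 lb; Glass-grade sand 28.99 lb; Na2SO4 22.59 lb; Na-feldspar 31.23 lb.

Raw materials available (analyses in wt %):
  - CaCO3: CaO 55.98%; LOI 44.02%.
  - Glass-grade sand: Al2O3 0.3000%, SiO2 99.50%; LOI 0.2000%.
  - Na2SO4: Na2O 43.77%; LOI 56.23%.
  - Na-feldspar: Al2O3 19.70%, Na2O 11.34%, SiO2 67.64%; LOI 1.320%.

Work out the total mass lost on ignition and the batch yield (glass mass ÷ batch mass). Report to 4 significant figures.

The whole derivation runs at full precision through the solve; intermediates are shown rounded off to 4 significant digits on the page — every reported value takes exactly one rounding. The derived quantities are recomputed using the weight values per 83.85 lb of glass in full float precision (glass mass, LOI, four oxide percentages, the totals, the yield) as set out in the problem or answer text.
Each material's LOI contribution:
  CaCO3: 25.38 × 0.4402 = 11.17 lb
  Glass-grade sand: 28.99 × 0.002000 = 0.05798 lb
  Na2SO4: 22.59 × 0.5623 = 12.70 lb
  Na-feldspar: 31.23 × 0.01320 = 0.4122 lb
Total LOI = 24.34 lb
Glass = batch − LOI = 108.2 − 24.34 = 83.85 lb

LOI loss = 24.34 lb; glass = 83.85 lb; yield = 77.50%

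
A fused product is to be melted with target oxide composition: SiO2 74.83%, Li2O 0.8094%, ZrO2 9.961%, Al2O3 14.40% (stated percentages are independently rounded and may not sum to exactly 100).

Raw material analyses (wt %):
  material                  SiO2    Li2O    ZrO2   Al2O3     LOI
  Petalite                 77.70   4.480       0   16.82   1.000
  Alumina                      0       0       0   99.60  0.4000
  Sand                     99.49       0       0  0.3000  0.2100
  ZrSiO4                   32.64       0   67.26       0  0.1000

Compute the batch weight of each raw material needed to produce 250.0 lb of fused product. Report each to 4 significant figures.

Every computation keeps full precision throughout; intermediates are shown (rounded to four significant figures) when written out — each reported value is rounded a single time — the derived quantities, which include the four compositions, net glass mass, ignition loss, the totals, yield, are recomputed in exact precision, exactly as printed in the problem or the answer, from the batch weights for 250.0 lb of glass.
Oxide mass targets, per 250.0 lb fused product:
  SiO2: 74.83% × 250.0 = 187.1 lb
  Li2O: 0.8094% × 250.0 = 2.023 lb
  ZrO2: 9.961% × 250.0 = 24.90 lb
  Al2O3: 14.40% × 250.0 = 36.00 lb
Checking each oxide sum with the batch weights as given, for the quoted basis mass (oxide sums agree with the targets once rounding is allowed for):
  SiO2: 45.17·0.7770 + 140.6·0.9949 + 37.02·0.3264 = 187.1 lb (target 187.1 lb)
  Li2O: 45.17·0.04480 = 2.024 lb (target 2.023 lb)
  ZrO2: 37.02·0.6726 = 24.90 lb (target 24.90 lb)
  Al2O3: 45.17·0.1682 + 28.09·0.9960 + 140.6·0.003000 = 36.00 lb (target 36.00 lb)
Consistency of the glass mass: net batch after ignition = 250.0 lb (oxide target masses add up to 250.0 lb; with the basis standing at 250.0 lb — a pure rounding effect).
Whole-batch sum: Σ batch = 250.9 lb; ignition loss, Σ(batch × LOI) = 0.8963 lb; yield, glass over the total, = 99.64%.

Batch per 250.0 lb fused product:
  Petalite: 45.17 lb
  Alumina: 28.09 lb
  Sand: 140.6 lb
  ZrSiO4: 37.02 lb
Total batch = 250.9 lb; LOI loss = 0.8963 lb; yield = 99.64%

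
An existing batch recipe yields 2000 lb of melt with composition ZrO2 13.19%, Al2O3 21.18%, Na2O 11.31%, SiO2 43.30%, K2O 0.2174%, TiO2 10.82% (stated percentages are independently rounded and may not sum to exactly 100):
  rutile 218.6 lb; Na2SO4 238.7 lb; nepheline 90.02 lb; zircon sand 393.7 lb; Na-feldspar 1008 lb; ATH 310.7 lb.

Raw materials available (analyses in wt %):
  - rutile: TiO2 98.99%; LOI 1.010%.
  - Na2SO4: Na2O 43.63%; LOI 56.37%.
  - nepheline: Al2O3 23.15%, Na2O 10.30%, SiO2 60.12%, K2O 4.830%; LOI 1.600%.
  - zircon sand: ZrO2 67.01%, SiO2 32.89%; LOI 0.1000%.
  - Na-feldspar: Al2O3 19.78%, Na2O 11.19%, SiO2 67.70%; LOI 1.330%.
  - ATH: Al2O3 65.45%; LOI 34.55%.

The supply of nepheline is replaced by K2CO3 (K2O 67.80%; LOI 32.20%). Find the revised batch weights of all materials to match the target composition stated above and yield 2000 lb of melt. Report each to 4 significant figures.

Working values are shown rounded to four significant figures between the steps; the whole derivation holds full float precision through every step — every reported number undergoes a single rounding — the derived quantities are recomputed starting from the weights for 2000 lb of glass at full float precision (yield, glass mass, ignition loss, totals, the six compositions), exactly as printed in the problem or the answer.
Target masses of each oxide per 2000 lb melt:
  ZrO2: 13.19% × 2000 = 263.8 lb
  Al2O3: 21.18% × 2000 = 423.6 lb
  Na2O: 11.31% × 2000 = 226.2 lb
  SiO2: 43.30% × 2000 = 866.0 lb
  K2O: 0.2174% × 2000 = 4.348 lb
  TiO2: 10.82% × 2000 = 216.4 lb
Oxide-by-oxide audit applying the batch weights above, versus the basis set out (summed amounts equal target values exact up to rounding of places):
  ZrO2: 393.7·0.6701 = 263.8 lb (target 263.8 lb)
  Al2O3: 1088·0.1978 + 318.4·0.6545 = 423.6 lb (target 423.6 lb)
  Na2O: 239.4·0.4363 + 1088·0.1119 = 226.2 lb (target 226.2 lb)
  SiO2: 393.7·0.3289 + 1088·0.6770 = 866.1 lb (target 866.0 lb)
  K2O: 6.413·0.6780 = 4.348 lb (target 4.348 lb)
  TiO2: 218.6·0.9899 = 216.4 lb (target 216.4 lb)
Glass mass check: total charge less LOI = 2000 lb (per-oxide target masses sum to 2000 lb; the stated basis being 2000 lb — gaps are rounding artifacts).
Summing the batch: Σ batch = 2265 lb; loss to ignition Σ batch·LOI = 264.1 lb; glass ÷ batch gives a yield of 88.34%.

Revised batch per 2000 lb melt:
  rutile: 218.6 lb
  Na2SO4: 239.4 lb
  K2CO3: 6.413 lb
  zircon sand: 393.7 lb
  Na-feldspar: 1088 lb
  ATH: 318.4 lb
Total batch = 2265 lb; LOI loss = 264.1 lb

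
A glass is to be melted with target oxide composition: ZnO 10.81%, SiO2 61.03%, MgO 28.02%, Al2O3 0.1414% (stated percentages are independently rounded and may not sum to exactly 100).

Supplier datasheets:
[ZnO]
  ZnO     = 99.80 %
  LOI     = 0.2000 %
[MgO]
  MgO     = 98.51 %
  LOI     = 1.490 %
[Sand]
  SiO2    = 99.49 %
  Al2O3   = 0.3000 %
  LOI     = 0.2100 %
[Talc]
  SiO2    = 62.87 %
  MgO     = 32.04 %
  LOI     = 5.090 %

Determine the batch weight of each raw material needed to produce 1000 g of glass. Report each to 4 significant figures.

All internal work keeps full precision through every step. Working values are shown rounded to 4 significant digits at each printed step. Each reported figure includes exactly one rounding — all derived quantities, including glass mass, the totals, four oxide percentages, the yield, ignition loss, are carried using the weight values at 1000 g of glass at full float precision as they appear in either problem or answer.
Oxide-by-oxide targets in 1000 g glass:
  ZnO: 10.81% × 1000 = 108.1 g
  SiO2: 61.03% × 1000 = 610.3 g
  MgO: 28.02% × 1000 = 280.2 g
  Al2O3: 0.1414% × 1000 = 1.414 g
Per-oxide balance check with the batch weights as given, versus the basis set out (sums match the target masses modulo rounding of the values):
  ZnO: 108.3·0.9980 = 108.1 g (target 108.1 g)
  SiO2: 471.3·0.9949 + 224.9·0.6287 = 610.3 g (target 610.3 g)
  MgO: 211.3·0.9851 + 224.9·0.3204 = 280.2 g (target 280.2 g)
  Al2O3: 471.3·0.003000 = 1.414 g (target 1.414 g)
Glass-mass sanity pass: the batch minus its LOI: 1000 g (per-oxide target masses sum to 1000 g; versus the stated basis of 1000 g — differing by rounding only).
Adding the batch up: Σ batch = 1016 g; Σ batch·LOI gives LOI loss = 15.80 g; as yield: glass ÷ batch → 98.44%.

Batch per 1000 g glass:
  ZnO: 108.3 g
  MgO: 211.3 g
  Sand: 471.3 g
  Talc: 224.9 g
Total batch = 1016 g; LOI loss = 15.80 g; yield = 98.44%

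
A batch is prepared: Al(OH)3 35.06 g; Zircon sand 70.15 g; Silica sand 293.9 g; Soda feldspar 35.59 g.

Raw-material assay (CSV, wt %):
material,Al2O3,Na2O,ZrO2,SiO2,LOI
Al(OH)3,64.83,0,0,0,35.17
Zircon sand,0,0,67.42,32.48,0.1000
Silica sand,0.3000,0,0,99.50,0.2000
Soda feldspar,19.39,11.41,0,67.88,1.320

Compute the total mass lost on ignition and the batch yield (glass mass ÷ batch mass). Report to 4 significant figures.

Every computation runs at exact precision from first step to last. Mid-chain values appear rounded off to 4 significant digits as written. Exactly one rounding lands on every reported figure; the derived quantities (the totals, ignition loss, yield, glass mass, four oxide percentages) are carried at full precision from the batch weights at 421.2 g of glass as set out in the problem or answer text.
Material-by-material LOI:
  Al(OH)3: 35.06 × 0.3517 = 12.33 g
  Zircon sand: 70.15 × 0.001000 = 0.07015 g
  Silica sand: 293.9 × 0.002000 = 0.5878 g
  Soda feldspar: 35.59 × 0.01320 = 0.4698 g
Total LOI = 13.46 g
Glass = batch − LOI = 434.7 − 13.46 = 421.2 g

LOI loss = 13.46 g; glass = 421.2 g; yield = 96.90%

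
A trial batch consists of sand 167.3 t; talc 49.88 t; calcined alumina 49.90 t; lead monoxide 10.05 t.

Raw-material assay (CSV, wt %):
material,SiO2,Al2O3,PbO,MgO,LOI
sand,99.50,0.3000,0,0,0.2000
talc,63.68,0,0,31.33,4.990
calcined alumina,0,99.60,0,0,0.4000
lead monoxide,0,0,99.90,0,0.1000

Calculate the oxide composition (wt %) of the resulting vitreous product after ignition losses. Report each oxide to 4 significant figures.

Glass mass = 274.1 t (batch 277.1 − LOI 3.033).
Composition: SiO2 72.32%, Al2O3 18.32%, PbO 3.663%, MgO 5.701%

In-progress results are displayed (rounded to 4 significant digits) in the working — all internal work keeps exact precision through the solve — every reported figure undergoes a single rounding; derived quantities, which include ignition loss, glass mass, the yield, the four compositions, totals, are carried in full float precision, as set out in either problem or answer, from the weighed amounts per 274.1 t of glass.
What the batch supplies per oxide:
  SiO2: 167.3·0.9950 + 49.88·0.6368 = 198.2 t
  Al2O3: 167.3·0.003000 + 49.90·0.9960 = 50.20 t
  PbO: 10.05·0.9990 = 10.04 t
  MgO: 49.88·0.3133 = 15.63 t
LOI: 167.3·0.002000 + 49.88·0.04990 + 49.90·0.004000 + 10.05·0.001000 = 3.033 t
batch − LOI leaves glass = 277.1 − 3.033 = 274.1 t (consistent with Σ oxide mass)
wt % = 100 × oxide mass / glass mass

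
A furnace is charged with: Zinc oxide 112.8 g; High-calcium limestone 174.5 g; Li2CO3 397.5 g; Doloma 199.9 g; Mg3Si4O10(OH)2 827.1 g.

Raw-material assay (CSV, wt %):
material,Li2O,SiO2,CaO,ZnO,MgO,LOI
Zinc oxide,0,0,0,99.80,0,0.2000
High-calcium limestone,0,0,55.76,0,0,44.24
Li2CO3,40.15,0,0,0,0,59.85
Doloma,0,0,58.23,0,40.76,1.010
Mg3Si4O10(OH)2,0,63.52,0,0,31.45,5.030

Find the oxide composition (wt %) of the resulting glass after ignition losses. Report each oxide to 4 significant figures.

Glass mass = 1353 g (batch 1712 − LOI 359.0).
Composition: Li2O 11.80%, SiO2 38.83%, CaO 15.80%, ZnO 8.321%, MgO 25.25%

The whole derivation holds exact precision in every operation. Values along the way are printed, rounded to four significant digits, at each printed step. Every reported figure includes exactly one rounding — the derived quantities (the yield, LOI, the five compositions, glass mass, totals) are re-derived at full float precision starting from the weights at 1353 g of glass, precisely as stated by problem or answer.
What the batch supplies per oxide:
  Li2O: 397.5·0.4015 = 159.6 g
  SiO2: 827.1·0.6352 = 525.4 g
  CaO: 174.5·0.5576 + 199.9·0.5823 = 213.7 g
  ZnO: 112.8·0.9980 = 112.6 g
  MgO: 199.9·0.4076 + 827.1·0.3145 = 341.6 g
LOI: 112.8·0.002000 + 174.5·0.4424 + 397.5·0.5985 + 199.9·0.01010 + 827.1·0.05030 = 359.0 g
Resulting glass, batch − LOI: 1712 − 359.0 = 1353 g (= Σ oxide masses)
wt %: oxide over glass, times 100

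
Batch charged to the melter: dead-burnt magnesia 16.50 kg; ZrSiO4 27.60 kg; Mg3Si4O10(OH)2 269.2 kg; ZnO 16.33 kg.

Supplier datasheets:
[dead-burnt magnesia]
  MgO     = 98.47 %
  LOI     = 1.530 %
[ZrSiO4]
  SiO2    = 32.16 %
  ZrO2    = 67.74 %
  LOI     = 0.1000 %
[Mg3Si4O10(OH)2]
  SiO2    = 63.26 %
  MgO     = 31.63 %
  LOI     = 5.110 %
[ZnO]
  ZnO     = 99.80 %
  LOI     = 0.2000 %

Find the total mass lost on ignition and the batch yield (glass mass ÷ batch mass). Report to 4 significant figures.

Intermediates are shown rounded to 4 significant digits alongside each step. Full precision is kept all the way through. Exactly one rounding lands on every reported figure; derived quantities are rebuilt starting from the weights per 315.6 kg of glass in full precision (totals, net glass mass, four oxide percentages, the yield, LOI), as they appear in question or answer.
Per-material ignition loss:
  dead-burnt magnesia: 16.50 × 0.01530 = 0.2525 kg
  ZrSiO4: 27.60 × 0.001000 = 0.02760 kg
  Mg3Si4O10(OH)2: 269.2 × 0.05110 = 13.76 kg
  ZnO: 16.33 × 0.002000 = 0.03266 kg
Total LOI = 14.07 kg
Glass = batch − LOI = 329.6 − 14.07 = 315.6 kg

LOI loss = 14.07 kg; glass = 315.6 kg; yield = 95.73%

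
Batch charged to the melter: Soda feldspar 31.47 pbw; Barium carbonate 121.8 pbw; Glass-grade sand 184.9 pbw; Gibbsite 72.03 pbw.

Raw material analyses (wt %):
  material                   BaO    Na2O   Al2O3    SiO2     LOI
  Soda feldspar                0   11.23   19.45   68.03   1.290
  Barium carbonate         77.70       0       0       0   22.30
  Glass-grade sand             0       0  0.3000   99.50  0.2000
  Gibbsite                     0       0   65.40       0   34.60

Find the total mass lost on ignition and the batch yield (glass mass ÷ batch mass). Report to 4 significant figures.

Mid-chain values are shown (rounded to four significant figures) on the page. All internal work maintains full precision in every operation; a single rounding produces each reported figure; all derived quantities, including net glass mass, the yield, totals, the four compositions, LOI, are re-derived from the batch weights at 357.3 pbw of glass in full precision as given in either problem or answer.
Per-material ignition loss:
  Soda feldspar: 31.47 × 0.01290 = 0.4060 pbw
  Barium carbonate: 121.8 × 0.2230 = 27.16 pbw
  Glass-grade sand: 184.9 × 0.002000 = 0.3698 pbw
  Gibbsite: 72.03 × 0.3460 = 24.92 pbw
Total LOI = 52.86 pbw
Glass = batch − LOI = 410.2 − 52.86 = 357.3 pbw

LOI loss = 52.86 pbw; glass = 357.3 pbw; yield = 87.11%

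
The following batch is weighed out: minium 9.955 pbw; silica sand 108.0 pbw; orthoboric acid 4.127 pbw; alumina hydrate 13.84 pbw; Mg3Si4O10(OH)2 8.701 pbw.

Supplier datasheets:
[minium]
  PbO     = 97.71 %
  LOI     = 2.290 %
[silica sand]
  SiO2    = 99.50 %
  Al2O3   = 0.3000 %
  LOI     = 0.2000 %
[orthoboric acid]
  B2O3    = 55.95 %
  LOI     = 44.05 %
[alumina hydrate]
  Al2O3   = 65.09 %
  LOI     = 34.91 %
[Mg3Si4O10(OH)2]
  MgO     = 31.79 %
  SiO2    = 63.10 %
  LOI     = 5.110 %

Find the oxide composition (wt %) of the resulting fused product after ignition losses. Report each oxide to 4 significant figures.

The intermediate values appear rounded to 4 significant digits in the working; the working math carries full float precision in every operation; every reported number is rounded just once; all derived quantities are carried starting from the weights for 137.1 pbw of glass at full precision (net glass mass, ignition loss, the yield, totals, the five compositions) as written in either problem or answer.
Oxide-by-oxide delivered mass:
  MgO: 8.701·0.3179 = 2.766 pbw
  PbO: 9.955·0.9771 = 9.727 pbw
  SiO2: 108.0·0.9950 + 8.701·0.6310 = 113.0 pbw
  B2O3: 4.127·0.5595 = 2.309 pbw
  Al2O3: 108.0·0.003000 + 13.84·0.6509 = 9.332 pbw
LOI: 9.955·0.02290 + 108.0·0.002000 + 4.127·0.4405 + 13.84·0.3491 + 8.701·0.05110 = 7.538 pbw
Resulting glass, batch − LOI: 144.6 − 7.538 = 137.1 pbw (= the summed oxide contributions)
wt %: oxide over glass, times 100

Glass mass = 137.1 pbw (batch 144.6 − LOI 7.538).
Composition: MgO 2.018%, PbO 7.096%, SiO2 82.39%, B2O3 1.684%, Al2O3 6.808%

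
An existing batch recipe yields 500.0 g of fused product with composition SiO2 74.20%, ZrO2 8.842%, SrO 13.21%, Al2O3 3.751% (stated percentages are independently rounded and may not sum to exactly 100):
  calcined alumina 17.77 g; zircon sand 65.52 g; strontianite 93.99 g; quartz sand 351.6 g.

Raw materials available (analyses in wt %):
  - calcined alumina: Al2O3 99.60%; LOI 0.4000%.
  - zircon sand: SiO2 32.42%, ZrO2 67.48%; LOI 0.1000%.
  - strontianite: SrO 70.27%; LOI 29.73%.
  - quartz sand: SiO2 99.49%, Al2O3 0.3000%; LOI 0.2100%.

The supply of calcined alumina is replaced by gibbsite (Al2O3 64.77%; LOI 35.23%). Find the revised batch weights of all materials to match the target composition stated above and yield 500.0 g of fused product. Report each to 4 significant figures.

All arithmetic carries exact precision from start to finish — the intermediate values are printed rounded to four significant digits alongside each step. Exactly one rounding goes into every reported value; all derived quantities (the totals, glass mass, the four compositions, ignition loss, yield) are rebuilt at exact precision from the weighed amounts on 500.0 g of glass, precisely as stated by problem or answer.
The oxide mass targets at 500.0 g fused product:
  SiO2: 74.20% × 500.0 = 371.0 g
  ZrO2: 8.842% × 500.0 = 44.21 g
  SrO: 13.21% × 500.0 = 66.05 g
  Al2O3: 3.751% × 500.0 = 18.76 g
Mass-balance tally per oxide given the weights on record, relative to the basis at hand (each sum matches its target mass within answer rounding):
  SiO2: 65.52·0.3242 + 351.6·0.9949 = 371.0 g (target 371.0 g)
  ZrO2: 65.52·0.6748 = 44.21 g (target 44.21 g)
  SrO: 93.99·0.7027 = 66.05 g (target 66.05 g)
  Al2O3: 27.33·0.6477 + 351.6·0.003000 = 18.76 g (target 18.76 g)
The glass-mass cross-check: batch Σ − ignition loss = 500.1 g (targets for the oxides total 500.0 g; stated basis 500.0 g — gaps are rounding artifacts).
Total batch = Σ batch = 538.4 g; Σ batch·LOI gives LOI loss = 38.38 g; yield = glass ÷ total batch = 92.87%.

Revised batch per 500.0 g fused product:
  gibbsite: 27.33 g
  zircon sand: 65.52 g
  strontianite: 93.99 g
  quartz sand: 351.6 g
Total batch = 538.4 g; LOI loss = 38.38 g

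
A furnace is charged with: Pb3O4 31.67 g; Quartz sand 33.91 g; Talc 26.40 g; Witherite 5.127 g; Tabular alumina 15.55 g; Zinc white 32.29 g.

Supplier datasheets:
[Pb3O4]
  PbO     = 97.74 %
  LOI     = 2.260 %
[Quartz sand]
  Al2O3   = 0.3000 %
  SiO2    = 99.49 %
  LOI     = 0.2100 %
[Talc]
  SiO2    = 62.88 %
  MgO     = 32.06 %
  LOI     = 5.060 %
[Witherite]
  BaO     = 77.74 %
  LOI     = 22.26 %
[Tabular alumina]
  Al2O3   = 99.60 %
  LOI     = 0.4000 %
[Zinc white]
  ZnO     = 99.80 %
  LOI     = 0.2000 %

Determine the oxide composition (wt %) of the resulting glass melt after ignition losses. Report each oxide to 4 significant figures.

Glass mass = 141.6 g (batch 144.9 − LOI 3.391).
Composition: ZnO 22.77%, Al2O3 11.01%, BaO 2.816%, PbO 21.87%, SiO2 35.56%, MgO 5.979%

Intermediates are displayed rounded off to 4 significant figures at each printed step — all arithmetic holds full precision at each step. Every reported number takes exactly one rounding. Derived quantities (yield, LOI, the totals, net glass mass, the six compositions) are carried starting from the weights at 141.6 g of glass at full float precision as they appear in either problem or answer.
Per-oxide mass from batch:
  ZnO: 32.29·0.9980 = 32.23 g
  Al2O3: 33.91·0.003000 + 15.55·0.9960 = 15.59 g
  BaO: 5.127·0.7774 = 3.986 g
  PbO: 31.67·0.9774 = 30.95 g
  SiO2: 33.91·0.9949 + 26.40·0.6288 = 50.34 g
  MgO: 26.40·0.3206 = 8.464 g
LOI: 31.67·0.02260 + 33.91·0.002100 + 26.40·0.05060 + 5.127·0.2226 + 15.55·0.004000 + 32.29·0.002000 = 3.391 g
Resulting glass, batch − LOI: 144.9 − 3.391 = 141.6 g (the oxide masses sum to this)
each wt % is 100 × oxide ÷ glass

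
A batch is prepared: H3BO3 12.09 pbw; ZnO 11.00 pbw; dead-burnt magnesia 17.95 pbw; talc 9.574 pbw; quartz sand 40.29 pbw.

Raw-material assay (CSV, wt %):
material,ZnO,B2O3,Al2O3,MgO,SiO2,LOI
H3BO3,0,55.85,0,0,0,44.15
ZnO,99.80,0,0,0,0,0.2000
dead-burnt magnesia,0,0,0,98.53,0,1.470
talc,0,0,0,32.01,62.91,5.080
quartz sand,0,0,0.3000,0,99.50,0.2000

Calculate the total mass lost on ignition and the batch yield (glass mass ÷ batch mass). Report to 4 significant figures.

LOI loss = 6.191 pbw; glass = 84.71 pbw; yield = 93.19%

Each numeric step carries full float precision in all steps. Values along the way are displayed, rounded to 4 significant digits, in the working — exactly one rounding is applied to each reported result — all derived quantities are computed in full precision (yield, totals, net glass mass, five oxide percentages, ignition loss) starting from the weights per 84.71 pbw of glass, as quoted within question or answer.
LOI of each material in turn:
  H3BO3: 12.09 × 0.4415 = 5.338 pbw
  ZnO: 11.00 × 0.002000 = 0.02200 pbw
  dead-burnt magnesia: 17.95 × 0.01470 = 0.2639 pbw
  talc: 9.574 × 0.05080 = 0.4864 pbw
  quartz sand: 40.29 × 0.002000 = 0.08058 pbw
Total LOI = 6.191 pbw
Glass = batch − LOI = 90.90 − 6.191 = 84.71 pbw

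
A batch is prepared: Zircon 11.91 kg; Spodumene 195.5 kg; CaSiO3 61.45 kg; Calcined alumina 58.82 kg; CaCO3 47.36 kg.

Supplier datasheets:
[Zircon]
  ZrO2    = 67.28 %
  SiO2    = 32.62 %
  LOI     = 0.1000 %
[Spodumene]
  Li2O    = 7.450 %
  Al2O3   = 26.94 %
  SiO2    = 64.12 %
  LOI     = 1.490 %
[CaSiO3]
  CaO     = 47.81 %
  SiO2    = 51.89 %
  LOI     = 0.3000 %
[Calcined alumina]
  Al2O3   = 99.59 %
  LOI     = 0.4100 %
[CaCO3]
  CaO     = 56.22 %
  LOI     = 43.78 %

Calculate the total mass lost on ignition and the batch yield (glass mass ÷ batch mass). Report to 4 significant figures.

LOI loss = 24.08 kg; glass = 351.0 kg; yield = 93.58%

Each numeric step carries full float precision through every step. Mid-chain values appear with 4-significant-digit rounding in the working. A single rounding yields every reported result — derived quantities (five oxide percentages, yield, totals, net glass mass, ignition loss) are recomputed using the weight values per 351.0 kg of glass in full float precision as they appear in either problem or answer.
Ignition loss by material:
  Zircon: 11.91 × 0.001000 = 0.01191 kg
  Spodumene: 195.5 × 0.01490 = 2.913 kg
  CaSiO3: 61.45 × 0.003000 = 0.1844 kg
  Calcined alumina: 58.82 × 0.004100 = 0.2412 kg
  CaCO3: 47.36 × 0.4378 = 20.73 kg
Total LOI = 24.08 kg
Glass = batch − LOI = 375.0 − 24.08 = 351.0 kg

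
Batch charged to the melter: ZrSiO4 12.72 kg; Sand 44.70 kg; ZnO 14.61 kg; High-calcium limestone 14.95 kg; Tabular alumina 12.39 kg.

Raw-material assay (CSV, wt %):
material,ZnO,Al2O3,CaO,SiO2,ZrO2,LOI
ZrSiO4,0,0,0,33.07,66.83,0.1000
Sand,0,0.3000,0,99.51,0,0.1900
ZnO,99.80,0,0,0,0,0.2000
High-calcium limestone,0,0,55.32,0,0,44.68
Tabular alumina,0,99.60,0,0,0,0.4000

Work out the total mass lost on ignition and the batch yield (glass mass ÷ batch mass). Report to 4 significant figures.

LOI loss = 6.856 kg; glass = 92.51 kg; yield = 93.10%

In-progress results are printed, with 4-significant-figure rounding, as written — each numeric step maintains full precision in all steps. Every reported figure is rounded only once — all derived quantities, which include ignition loss, the totals, glass mass, the five compositions, yield, are computed in exact precision, as quoted within either problem or answer, starting from the weights on 92.51 kg of glass.
Material-by-material LOI:
  ZrSiO4: 12.72 × 0.001000 = 0.01272 kg
  Sand: 44.70 × 0.001900 = 0.08493 kg
  ZnO: 14.61 × 0.002000 = 0.02922 kg
  High-calcium limestone: 14.95 × 0.4468 = 6.680 kg
  Tabular alumina: 12.39 × 0.004000 = 0.04956 kg
Total LOI = 6.856 kg
Glass = batch − LOI = 99.37 − 6.856 = 92.51 kg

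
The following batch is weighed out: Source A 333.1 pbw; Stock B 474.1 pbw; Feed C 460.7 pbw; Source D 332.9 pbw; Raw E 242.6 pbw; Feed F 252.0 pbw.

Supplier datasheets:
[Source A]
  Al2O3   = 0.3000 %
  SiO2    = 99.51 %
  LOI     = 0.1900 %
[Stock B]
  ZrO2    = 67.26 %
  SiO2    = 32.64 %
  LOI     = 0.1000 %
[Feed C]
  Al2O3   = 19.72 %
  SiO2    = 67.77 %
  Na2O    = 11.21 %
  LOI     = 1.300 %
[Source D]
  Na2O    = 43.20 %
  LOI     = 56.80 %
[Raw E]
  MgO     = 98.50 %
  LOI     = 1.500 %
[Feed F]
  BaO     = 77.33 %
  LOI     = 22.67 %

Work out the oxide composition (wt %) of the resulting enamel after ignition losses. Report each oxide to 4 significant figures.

The working math holds full float precision in all steps — intermediates are displayed with 4-significant-digit rounding as written; each reported figure is rounded just once; all derived quantities, which include the yield, LOI, net glass mass, the totals, the six compositions, are rebuilt in full float precision, exactly as shown in either problem or answer, starting from the weights per 1838 pbw of glass.
Oxide masses out of the charge:
  ZrO2: 474.1·0.6726 = 318.9 pbw
  BaO: 252.0·0.7733 = 194.9 pbw
  Al2O3: 333.1·0.003000 + 460.7·0.1972 = 91.85 pbw
  SiO2: 333.1·0.9951 + 474.1·0.3264 + 460.7·0.6777 = 798.4 pbw
  Na2O: 460.7·0.1121 + 332.9·0.4320 = 195.5 pbw
  MgO: 242.6·0.9850 = 239.0 pbw
LOI: 333.1·0.001900 + 474.1·0.001000 + 460.7·0.01300 + 332.9·0.5680 + 242.6·0.01500 + 252.0·0.2267 = 257.0 pbw
Glass mass = batch − LOI = 2095 − 257.0 = 1838 pbw (consistent with Σ oxide mass)
wt % = oxide mass / glass mass × 100

Glass mass = 1838 pbw (batch 2095 − LOI 257.0).
Composition: ZrO2 17.35%, BaO 10.60%, Al2O3 4.996%, SiO2 43.43%, Na2O 10.63%, MgO 13.00%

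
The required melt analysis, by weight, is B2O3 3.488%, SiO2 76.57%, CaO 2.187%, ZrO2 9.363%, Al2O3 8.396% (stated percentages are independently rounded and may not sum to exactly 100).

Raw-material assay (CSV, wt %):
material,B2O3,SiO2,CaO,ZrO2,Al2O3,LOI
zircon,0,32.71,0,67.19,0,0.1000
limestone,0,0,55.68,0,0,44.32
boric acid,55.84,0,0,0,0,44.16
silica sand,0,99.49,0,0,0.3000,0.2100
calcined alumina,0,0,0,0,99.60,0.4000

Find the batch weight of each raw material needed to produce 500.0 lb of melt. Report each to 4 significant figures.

Batch per 500.0 lb melt:
  zircon: 69.68 lb
  limestone: 19.64 lb
  boric acid: 31.23 lb
  silica sand: 361.9 lb
  calcined alumina: 41.06 lb
Total batch = 523.5 lb; LOI loss = 23.49 lb; yield = 95.51%

Values along the way appear rounded to four significant figures as written. All arithmetic holds exact precision at all times; a single rounding finalizes each reported number — the derived quantities (net glass mass, yield, LOI, totals, the five compositions) are computed at full float precision from the batch weights at 500.0 lb of glass exactly as shown in the problem or answer text.
Target oxide masses per 500.0 lb melt:
  B2O3: 3.488% × 500.0 = 17.44 lb
  SiO2: 76.57% × 500.0 = 382.8 lb
  CaO: 2.187% × 500.0 = 10.94 lb
  ZrO2: 9.363% × 500.0 = 46.82 lb
  Al2O3: 8.396% × 500.0 = 41.98 lb
Sums-versus-targets review applying the batch weights above, relative to the basis at hand (sum by sum, the targets are met modulo rounding of the values):
  B2O3: 31.23·0.5584 = 17.44 lb (target 17.44 lb)
  SiO2: 69.68·0.3271 + 361.9·0.9949 = 382.8 lb (target 382.8 lb)
  CaO: 19.64·0.5568 = 10.94 lb (target 10.94 lb)
  ZrO2: 69.68·0.6719 = 46.82 lb (target 46.82 lb)
  Al2O3: 361.9·0.003000 + 41.06·0.9960 = 41.98 lb (target 41.98 lb)
Auditing the glass mass value: total charge less LOI = 500.0 lb (targets for the oxides total 500.0 lb; against the stated basis, 500.0 lb — gaps are rounding artifacts).
Adding the batch up: Σ batch = 523.5 lb; LOI loss = Σ batch·LOI = 23.49 lb; as yield: glass ÷ batch → 95.51%.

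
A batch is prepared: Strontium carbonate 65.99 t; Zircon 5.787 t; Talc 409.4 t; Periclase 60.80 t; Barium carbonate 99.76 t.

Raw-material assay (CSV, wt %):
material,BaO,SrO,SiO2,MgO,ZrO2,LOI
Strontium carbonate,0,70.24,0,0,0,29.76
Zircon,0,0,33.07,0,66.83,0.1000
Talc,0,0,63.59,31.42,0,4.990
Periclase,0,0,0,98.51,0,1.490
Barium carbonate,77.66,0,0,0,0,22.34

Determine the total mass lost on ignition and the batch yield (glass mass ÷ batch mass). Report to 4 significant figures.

All arithmetic runs at exact precision at every stage; mid-chain values are shown (rounded to four significant digits) when written out; exactly one rounding goes into every reported number — derived quantities, including five oxide percentages, totals, ignition loss, glass mass, yield, are re-derived starting from the weights per 578.5 t of glass at full precision, exactly as printed in the problem or the answer.
Ignition loss by material:
  Strontium carbonate: 65.99 × 0.2976 = 19.64 t
  Zircon: 5.787 × 0.001000 = 0.005787 t
  Talc: 409.4 × 0.04990 = 20.43 t
  Periclase: 60.80 × 0.01490 = 0.9059 t
  Barium carbonate: 99.76 × 0.2234 = 22.29 t
Total LOI = 63.27 t
Glass = batch − LOI = 641.7 − 63.27 = 578.5 t

LOI loss = 63.27 t; glass = 578.5 t; yield = 90.14%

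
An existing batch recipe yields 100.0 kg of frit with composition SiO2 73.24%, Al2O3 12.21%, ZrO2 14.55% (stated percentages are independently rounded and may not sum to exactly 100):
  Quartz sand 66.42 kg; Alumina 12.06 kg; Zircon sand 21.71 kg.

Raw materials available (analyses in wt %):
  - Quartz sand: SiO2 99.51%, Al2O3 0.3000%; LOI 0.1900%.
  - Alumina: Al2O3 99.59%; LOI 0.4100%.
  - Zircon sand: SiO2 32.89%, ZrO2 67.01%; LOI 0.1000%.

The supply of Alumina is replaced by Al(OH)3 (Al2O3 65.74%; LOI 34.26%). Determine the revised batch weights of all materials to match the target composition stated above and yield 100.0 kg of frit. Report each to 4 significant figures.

Revised batch per 100.0 kg frit:
  Quartz sand: 66.42 kg
  Al(OH)3: 18.27 kg
  Zircon sand: 21.71 kg
Total batch = 106.4 kg; LOI loss = 6.407 kg

Full precision is held from first step to last; values along the way are displayed with 4-significant-digit rounding between the steps; a single rounding completes each reported result — the derived quantities are rebuilt using the weight values for 100.0 kg of glass in exact precision (ignition loss, net glass mass, the yield, three oxide percentages, totals), as quoted within question or answer.
Target oxide masses per 100.0 kg frit:
  SiO2: 73.24% × 100.0 = 73.24 kg
  Al2O3: 12.21% × 100.0 = 12.21 kg
  ZrO2: 14.55% × 100.0 = 14.55 kg
Oxide-by-oxide audit working from each reported weight, under the basis named above (each sum matches its target mass within answer rounding):
  SiO2: 66.42·0.9951 + 21.71·0.3289 = 73.23 kg (target 73.24 kg)
  Al2O3: 66.42·0.003000 + 18.27·0.6574 = 12.21 kg (target 12.21 kg)
  ZrO2: 21.71·0.6701 = 14.55 kg (target 14.55 kg)
Glass-mass sanity pass: total batch − LOI = 99.99 kg (per-oxide target masses sum to 100.0 kg; versus the stated basis of 100.0 kg — any gap is answer rounding).
Adding the batch up: Σ batch = 106.4 kg; Σ batch·LOI gives LOI loss = 6.407 kg; yield: glass divided by total = 93.98%.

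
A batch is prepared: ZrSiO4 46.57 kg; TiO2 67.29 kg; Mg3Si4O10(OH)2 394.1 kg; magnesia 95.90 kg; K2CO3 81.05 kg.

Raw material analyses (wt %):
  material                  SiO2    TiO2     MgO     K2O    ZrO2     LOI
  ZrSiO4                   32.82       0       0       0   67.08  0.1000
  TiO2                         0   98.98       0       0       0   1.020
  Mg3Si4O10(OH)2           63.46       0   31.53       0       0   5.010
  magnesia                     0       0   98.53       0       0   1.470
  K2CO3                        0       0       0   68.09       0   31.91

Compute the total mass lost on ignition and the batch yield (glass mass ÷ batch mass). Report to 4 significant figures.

LOI loss = 47.75 kg; glass = 637.2 kg; yield = 93.03%

Working values appear (rounded to 4 significant figures) on the page; the working math carries exact precision all the way through — every reported number is rounded exactly once — all derived quantities are recomputed starting from the weights for 637.2 kg of glass at full float precision (yield, glass mass, totals, LOI, the five compositions) precisely as stated by the problem or answer text.
Per-material ignition loss:
  ZrSiO4: 46.57 × 0.001000 = 0.04657 kg
  TiO2: 67.29 × 0.01020 = 0.6864 kg
  Mg3Si4O10(OH)2: 394.1 × 0.05010 = 19.74 kg
  magnesia: 95.90 × 0.01470 = 1.410 kg
  K2CO3: 81.05 × 0.3191 = 25.86 kg
Total LOI = 47.75 kg
Glass = batch − LOI = 684.9 − 47.75 = 637.2 kg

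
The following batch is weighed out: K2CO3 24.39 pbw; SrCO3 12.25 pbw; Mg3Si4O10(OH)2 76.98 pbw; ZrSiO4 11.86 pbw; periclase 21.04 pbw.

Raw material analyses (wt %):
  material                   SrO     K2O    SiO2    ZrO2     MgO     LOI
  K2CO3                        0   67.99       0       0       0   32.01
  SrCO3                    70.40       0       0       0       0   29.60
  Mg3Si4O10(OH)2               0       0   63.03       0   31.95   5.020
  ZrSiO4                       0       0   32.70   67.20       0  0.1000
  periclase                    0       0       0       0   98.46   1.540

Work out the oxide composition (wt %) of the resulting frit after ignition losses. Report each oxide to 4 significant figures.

Each numeric step runs at full float precision at all times. Values along the way appear, rounded to four significant digits, alongside each step. Every reported result is rounded a single time. The derived quantities, including glass mass, yield, the totals, LOI, the five compositions, are recomputed starting from the weights at 130.9 pbw of glass at full float precision, as given in problem or answer.
Oxide-by-oxide delivered mass:
  SrO: 12.25·0.7040 = 8.624 pbw
  K2O: 24.39·0.6799 = 16.58 pbw
  SiO2: 76.98·0.6303 + 11.86·0.3270 = 52.40 pbw
  ZrO2: 11.86·0.6720 = 7.970 pbw
  MgO: 76.98·0.3195 + 21.04·0.9846 = 45.31 pbw
LOI: 24.39·0.3201 + 12.25·0.2960 + 76.98·0.05020 + 11.86·0.001000 + 21.04·0.01540 = 15.63 pbw
The glass mass, total less LOI, = 146.5 − 15.63 = 130.9 pbw (= the summed oxide contributions)
each oxide over glass, ×100, is wt %

Glass mass = 130.9 pbw (batch 146.5 − LOI 15.63).
Composition: SrO 6.589%, K2O 12.67%, SiO2 40.03%, ZrO2 6.089%, MgO 34.62%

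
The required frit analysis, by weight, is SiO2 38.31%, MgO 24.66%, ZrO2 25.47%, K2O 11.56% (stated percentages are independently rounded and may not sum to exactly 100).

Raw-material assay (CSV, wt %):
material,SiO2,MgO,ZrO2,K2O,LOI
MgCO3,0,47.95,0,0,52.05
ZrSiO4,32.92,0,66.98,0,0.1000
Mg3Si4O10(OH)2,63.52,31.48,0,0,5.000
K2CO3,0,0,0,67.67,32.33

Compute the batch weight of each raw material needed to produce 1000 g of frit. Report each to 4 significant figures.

Batch per 1000 g frit:
  MgCO3: 247.7 g
  ZrSiO4: 380.3 g
  Mg3Si4O10(OH)2: 406.0 g
  K2CO3: 170.8 g
Total batch = 1205 g; LOI loss = 204.8 g; yield = 83.00%

All internal work holds exact precision in all steps. The intermediate values are rounded to four significant figures as shown — a single rounding yields every reported figure; derived quantities (LOI, net glass mass, totals, yield, the four compositions) are re-derived in full float precision using the weight values at 1000 g of glass, as set out in problem or answer.
Oxide mass targets, per 1000 g frit:
  SiO2: 38.31% × 1000 = 383.1 g
  MgO: 24.66% × 1000 = 246.6 g
  ZrO2: 25.47% × 1000 = 254.7 g
  K2O: 11.56% × 1000 = 115.6 g
A balance pass over the oxides, from the weights as reported, at the basis given (delivered sums recover each target net of answer rounding effects):
  SiO2: 380.3·0.3292 + 406.0·0.6352 = 383.1 g (target 383.1 g)
  MgO: 247.7·0.4795 + 406.0·0.3148 = 246.6 g (target 246.6 g)
  ZrO2: 380.3·0.6698 = 254.7 g (target 254.7 g)
  K2O: 170.8·0.6767 = 115.6 g (target 115.6 g)
Glass mass check: batch Σ − ignition loss = 1000 g (summing oxide targets gives 1000 g; the stated basis being 1000 g — a pure rounding effect).
Whole-batch sum: Σ batch = 1205 g; Σ batch·LOI gives LOI loss = 204.8 g; glass ÷ batch gives a yield of 83.00%.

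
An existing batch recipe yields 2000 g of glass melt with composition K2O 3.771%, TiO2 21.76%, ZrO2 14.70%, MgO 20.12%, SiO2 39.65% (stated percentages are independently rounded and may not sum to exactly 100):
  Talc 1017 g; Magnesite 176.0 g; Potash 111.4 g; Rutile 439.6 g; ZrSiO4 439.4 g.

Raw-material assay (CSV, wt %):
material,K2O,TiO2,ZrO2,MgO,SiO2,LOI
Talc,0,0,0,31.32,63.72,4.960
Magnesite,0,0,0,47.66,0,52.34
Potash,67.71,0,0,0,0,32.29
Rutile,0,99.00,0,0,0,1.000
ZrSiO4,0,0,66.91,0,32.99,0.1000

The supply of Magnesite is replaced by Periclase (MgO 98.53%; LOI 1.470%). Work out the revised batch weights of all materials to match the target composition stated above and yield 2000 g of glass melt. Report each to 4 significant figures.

Each numeric step holds exact precision throughout; intermediates are printed (rounded to 4 significant digits) at each printed step. Each reported value carries a single rounding; all derived quantities are re-derived from the batch weights at 2000 g of glass in full precision (the totals, glass mass, the yield, LOI, the five compositions) precisely as stated by problem or answer.
Oxide-by-oxide targets in 2000 g glass melt:
  K2O: 3.771% × 2000 = 75.42 g
  TiO2: 21.76% × 2000 = 435.2 g
  ZrO2: 14.70% × 2000 = 294.0 g
  MgO: 20.12% × 2000 = 402.4 g
  SiO2: 39.65% × 2000 = 793.0 g
Sums-versus-targets review using the reported weights, on the stated basis (sums match the target masses exact up to rounding of places):
  K2O: 111.4·0.6771 = 75.43 g (target 75.42 g)
  TiO2: 439.6·0.9900 = 435.2 g (target 435.2 g)
  ZrO2: 439.4·0.6691 = 294.0 g (target 294.0 g)
  MgO: 1017·0.3132 + 85.12·0.9853 = 402.4 g (target 402.4 g)
  SiO2: 1017·0.6372 + 439.4·0.3299 = 793.0 g (target 793.0 g)
Glass mass check: Σ batch − LOI loss = 2000 g (per-oxide target masses sum to 2000 g; stated basis 2000 g — differing by rounding only).
Whole-batch sum: Σ batch = 2093 g; ignition loss, Σ(batch × LOI) = 92.50 g; yield: glass divided by total = 95.58%.

Revised batch per 2000 g glass melt:
  Talc: 1017 g
  Periclase: 85.12 g
  Potash: 111.4 g
  Rutile: 439.6 g
  ZrSiO4: 439.4 g
Total batch = 2093 g; LOI loss = 92.50 g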